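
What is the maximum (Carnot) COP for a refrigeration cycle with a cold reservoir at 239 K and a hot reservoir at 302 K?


dT = 302 - 239 = 63 K
COP_carnot = T_cold / dT = 239 / 63
COP_carnot = 3.794

3.794


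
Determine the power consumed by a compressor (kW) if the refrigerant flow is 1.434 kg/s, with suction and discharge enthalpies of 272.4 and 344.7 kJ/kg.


dh = 344.7 - 272.4 = 72.3 kJ/kg
W = m_dot * dh = 1.434 * 72.3 = 103.68 kW

103.68


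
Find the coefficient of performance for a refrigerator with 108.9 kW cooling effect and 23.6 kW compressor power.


COP = Q_evap / W
COP = 108.9 / 23.6
COP = 4.614

4.614


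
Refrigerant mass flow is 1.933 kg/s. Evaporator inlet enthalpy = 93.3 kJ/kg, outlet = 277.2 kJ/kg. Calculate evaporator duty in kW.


dh = 277.2 - 93.3 = 183.9 kJ/kg
Q_evap = m_dot * dh = 1.933 * 183.9
Q_evap = 355.48 kW

355.48


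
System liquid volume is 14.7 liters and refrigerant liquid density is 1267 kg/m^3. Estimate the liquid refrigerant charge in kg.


Charge = V * rho / 1000
Charge = 14.7 * 1267 / 1000
Charge = 18.62 kg

18.62


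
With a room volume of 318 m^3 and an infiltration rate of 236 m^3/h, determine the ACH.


ACH = flow / volume
ACH = 236 / 318
ACH = 0.742

0.742


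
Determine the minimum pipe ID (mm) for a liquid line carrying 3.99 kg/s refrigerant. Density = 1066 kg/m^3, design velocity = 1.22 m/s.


A = m_dot / (rho * v) = 3.99 / (1066 * 1.22) = 0.003068003568 m^2
d = sqrt(4*A/pi) * 1000
d = 62.5 mm

62.5


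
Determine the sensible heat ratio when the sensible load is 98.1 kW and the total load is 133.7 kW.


SHR = Q_sensible / Q_total
SHR = 98.1 / 133.7
SHR = 0.734

0.734


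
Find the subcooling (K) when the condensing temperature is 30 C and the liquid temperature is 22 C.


Subcooling = T_cond - T_liquid
Subcooling = 30 - 22
Subcooling = 8 K

8


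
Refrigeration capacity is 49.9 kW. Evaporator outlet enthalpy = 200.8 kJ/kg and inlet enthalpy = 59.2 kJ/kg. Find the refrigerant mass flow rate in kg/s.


dh = 200.8 - 59.2 = 141.6 kJ/kg
m_dot = Q / dh = 49.9 / 141.6 = 0.3524 kg/s

0.3524


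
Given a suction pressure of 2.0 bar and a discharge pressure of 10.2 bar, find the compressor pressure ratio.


PR = P_high / P_low
PR = 10.2 / 2.0
PR = 5.1

5.1


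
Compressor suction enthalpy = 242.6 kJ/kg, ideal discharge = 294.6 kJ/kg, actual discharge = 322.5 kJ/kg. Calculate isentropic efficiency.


dh_ideal = 294.6 - 242.6 = 52.0 kJ/kg
dh_actual = 322.5 - 242.6 = 79.9 kJ/kg
eta_s = dh_ideal / dh_actual = 52.0 / 79.9
eta_s = 0.6508

0.6508


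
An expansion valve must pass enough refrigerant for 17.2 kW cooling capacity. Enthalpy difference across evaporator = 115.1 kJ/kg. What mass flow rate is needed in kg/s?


m_dot = Q / dh
m_dot = 17.2 / 115.1
m_dot = 0.1494 kg/s

0.1494


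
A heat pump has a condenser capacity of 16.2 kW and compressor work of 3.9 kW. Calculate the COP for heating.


COP_hp = Q_cond / W
COP_hp = 16.2 / 3.9
COP_hp = 4.154

4.154


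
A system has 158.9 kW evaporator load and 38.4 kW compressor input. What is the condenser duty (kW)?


Q_cond = Q_evap + W
Q_cond = 158.9 + 38.4
Q_cond = 197.3 kW

197.3


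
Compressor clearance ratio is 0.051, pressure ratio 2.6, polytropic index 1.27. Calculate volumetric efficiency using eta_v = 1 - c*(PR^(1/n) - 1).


PR^(1/n) = 2.6^(1/1.27) = 2.12202584
eta_v = 1 - 0.051 * (2.12202584 - 1)
eta_v = 0.9428

0.9428


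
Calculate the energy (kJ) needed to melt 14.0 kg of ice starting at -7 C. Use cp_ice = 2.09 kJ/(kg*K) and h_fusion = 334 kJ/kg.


Sensible heat = cp * dT = 2.09 * 7 = 14.63 kJ/kg
Total per kg = 14.63 + 334 = 348.63 kJ/kg
Q = m * total = 14.0 * 348.63
Q = 4880.8 kJ

4880.8


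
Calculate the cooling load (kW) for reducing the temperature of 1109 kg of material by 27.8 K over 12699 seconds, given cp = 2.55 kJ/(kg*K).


Q = m * cp * dT / t
Q = 1109 * 2.55 * 27.8 / 12699
Q = 6.191 kW

6.191


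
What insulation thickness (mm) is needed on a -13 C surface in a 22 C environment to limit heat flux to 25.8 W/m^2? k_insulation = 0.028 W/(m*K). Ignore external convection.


dT = 22 - (-13) = 35 K
thickness = k * dT / q_max * 1000
thickness = 0.028 * 35 / 25.8 * 1000
thickness = 38.0 mm

38.0


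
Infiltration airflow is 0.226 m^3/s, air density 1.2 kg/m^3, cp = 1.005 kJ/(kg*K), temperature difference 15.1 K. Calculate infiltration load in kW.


Q = V_dot * rho * cp * dT
Q = 0.226 * 1.2 * 1.005 * 15.1
Q = 4.116 kW

4.116


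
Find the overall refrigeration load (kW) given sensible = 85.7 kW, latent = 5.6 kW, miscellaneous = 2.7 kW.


Q_total = Q_s + Q_l + Q_misc
Q_total = 85.7 + 5.6 + 2.7
Q_total = 94.0 kW

94.0


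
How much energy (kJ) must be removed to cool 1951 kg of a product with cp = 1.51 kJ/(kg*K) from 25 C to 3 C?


dT = 25 - (3) = 22 K
Q = m * cp * dT = 1951 * 1.51 * 22
Q = 64812 kJ

64812


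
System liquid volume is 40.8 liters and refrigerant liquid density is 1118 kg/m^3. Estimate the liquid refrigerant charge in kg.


Charge = V * rho / 1000
Charge = 40.8 * 1118 / 1000
Charge = 45.61 kg

45.61


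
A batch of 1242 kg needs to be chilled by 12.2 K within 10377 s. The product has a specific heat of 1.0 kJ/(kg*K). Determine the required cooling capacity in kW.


Q = m * cp * dT / t
Q = 1242 * 1.0 * 12.2 / 10377
Q = 1.46 kW

1.46


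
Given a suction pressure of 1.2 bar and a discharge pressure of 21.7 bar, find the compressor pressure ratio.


PR = P_high / P_low
PR = 21.7 / 1.2
PR = 18.083

18.083


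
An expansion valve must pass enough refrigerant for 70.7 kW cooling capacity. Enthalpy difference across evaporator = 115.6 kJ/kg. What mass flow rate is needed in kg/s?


m_dot = Q / dh
m_dot = 70.7 / 115.6
m_dot = 0.6116 kg/s

0.6116


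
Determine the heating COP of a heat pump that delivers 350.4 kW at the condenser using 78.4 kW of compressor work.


COP_hp = Q_cond / W
COP_hp = 350.4 / 78.4
COP_hp = 4.469

4.469


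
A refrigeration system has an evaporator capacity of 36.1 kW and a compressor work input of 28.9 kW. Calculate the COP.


COP = Q_evap / W
COP = 36.1 / 28.9
COP = 1.249

1.249


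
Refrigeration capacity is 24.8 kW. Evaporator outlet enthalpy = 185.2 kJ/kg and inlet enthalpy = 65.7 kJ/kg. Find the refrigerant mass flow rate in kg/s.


dh = 185.2 - 65.7 = 119.5 kJ/kg
m_dot = Q / dh = 24.8 / 119.5 = 0.2075 kg/s

0.2075


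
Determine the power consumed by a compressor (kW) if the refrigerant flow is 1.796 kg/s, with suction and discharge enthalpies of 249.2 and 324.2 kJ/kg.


dh = 324.2 - 249.2 = 75.0 kJ/kg
W = m_dot * dh = 1.796 * 75.0 = 134.7 kW

134.7


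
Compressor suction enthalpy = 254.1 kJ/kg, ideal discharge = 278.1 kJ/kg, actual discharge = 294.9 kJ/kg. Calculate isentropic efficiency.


dh_ideal = 278.1 - 254.1 = 24.0 kJ/kg
dh_actual = 294.9 - 254.1 = 40.8 kJ/kg
eta_s = dh_ideal / dh_actual = 24.0 / 40.8
eta_s = 0.5882

0.5882


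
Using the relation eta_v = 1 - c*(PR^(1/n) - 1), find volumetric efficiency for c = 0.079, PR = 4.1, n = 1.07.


PR^(1/n) = 4.1^(1/1.07) = 3.73848113
eta_v = 1 - 0.079 * (3.73848113 - 1)
eta_v = 0.7837

0.7837


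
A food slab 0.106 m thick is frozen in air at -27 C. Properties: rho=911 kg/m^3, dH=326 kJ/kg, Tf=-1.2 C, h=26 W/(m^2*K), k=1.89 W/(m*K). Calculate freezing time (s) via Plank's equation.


dT = -1.2 - (-27) = 25.8 K
term1 = a/(2h) = 0.106/(2*26) = 0.002038461538
term2 = a^2/(8k) = 0.106^2/(8*1.89) = 0.0007431216931
t = rho*dH*1000/dT * (term1 + term2)
t = 911*326*1000/25.8 * (0.002038461538 + 0.0007431216931)
t = 32019 s

32019


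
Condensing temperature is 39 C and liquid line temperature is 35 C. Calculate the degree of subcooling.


Subcooling = T_cond - T_liquid
Subcooling = 39 - 35
Subcooling = 4 K

4


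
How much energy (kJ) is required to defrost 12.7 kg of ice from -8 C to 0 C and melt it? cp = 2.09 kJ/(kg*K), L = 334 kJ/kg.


Sensible heat = cp * dT = 2.09 * 8 = 16.72 kJ/kg
Total per kg = 16.72 + 334 = 350.72 kJ/kg
Q = m * total = 12.7 * 350.72
Q = 4454.1 kJ

4454.1


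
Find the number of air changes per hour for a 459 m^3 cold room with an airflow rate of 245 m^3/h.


ACH = flow / volume
ACH = 245 / 459
ACH = 0.534

0.534


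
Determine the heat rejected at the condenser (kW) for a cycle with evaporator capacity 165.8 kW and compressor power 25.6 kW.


Q_cond = Q_evap + W
Q_cond = 165.8 + 25.6
Q_cond = 191.4 kW

191.4


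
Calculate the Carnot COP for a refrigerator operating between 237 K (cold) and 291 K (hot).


dT = 291 - 237 = 54 K
COP_carnot = T_cold / dT = 237 / 54
COP_carnot = 4.389

4.389


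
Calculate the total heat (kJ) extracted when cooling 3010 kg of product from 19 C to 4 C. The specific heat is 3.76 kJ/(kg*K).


dT = 19 - (4) = 15 K
Q = m * cp * dT = 3010 * 3.76 * 15
Q = 169764 kJ

169764


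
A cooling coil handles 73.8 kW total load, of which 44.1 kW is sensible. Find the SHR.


SHR = Q_sensible / Q_total
SHR = 44.1 / 73.8
SHR = 0.598

0.598


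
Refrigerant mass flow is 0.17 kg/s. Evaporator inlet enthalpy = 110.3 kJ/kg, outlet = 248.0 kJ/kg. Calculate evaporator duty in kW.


dh = 248.0 - 110.3 = 137.7 kJ/kg
Q_evap = m_dot * dh = 0.17 * 137.7
Q_evap = 23.41 kW

23.41


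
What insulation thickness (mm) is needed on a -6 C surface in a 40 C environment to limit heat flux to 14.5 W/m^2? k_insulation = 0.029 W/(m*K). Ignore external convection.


dT = 40 - (-6) = 46 K
thickness = k * dT / q_max * 1000
thickness = 0.029 * 46 / 14.5 * 1000
thickness = 92.0 mm

92.0


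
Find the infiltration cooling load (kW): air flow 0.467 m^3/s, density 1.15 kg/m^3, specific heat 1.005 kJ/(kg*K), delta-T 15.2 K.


Q = V_dot * rho * cp * dT
Q = 0.467 * 1.15 * 1.005 * 15.2
Q = 8.204 kW

8.204


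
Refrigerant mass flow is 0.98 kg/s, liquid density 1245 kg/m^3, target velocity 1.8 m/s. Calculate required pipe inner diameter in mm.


A = m_dot / (rho * v) = 0.98 / (1245 * 1.8) = 0.0004373047747 m^2
d = sqrt(4*A/pi) * 1000
d = 23.6 mm

23.6


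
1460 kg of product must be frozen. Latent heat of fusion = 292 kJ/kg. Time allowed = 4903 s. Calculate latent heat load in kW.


Q_lat = m * h_fg / t
Q_lat = 1460 * 292 / 4903
Q_lat = 86.95 kW

86.95


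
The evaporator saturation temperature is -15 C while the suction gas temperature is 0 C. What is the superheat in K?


Superheat = T_suction - T_evap
Superheat = 0 - (-15)
Superheat = 15 K

15


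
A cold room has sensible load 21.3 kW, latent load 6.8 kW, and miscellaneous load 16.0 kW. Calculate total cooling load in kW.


Q_total = Q_s + Q_l + Q_misc
Q_total = 21.3 + 6.8 + 16.0
Q_total = 44.1 kW

44.1


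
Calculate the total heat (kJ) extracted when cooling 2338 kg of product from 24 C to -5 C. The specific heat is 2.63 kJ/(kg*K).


dT = 24 - (-5) = 29 K
Q = m * cp * dT = 2338 * 2.63 * 29
Q = 178319 kJ

178319


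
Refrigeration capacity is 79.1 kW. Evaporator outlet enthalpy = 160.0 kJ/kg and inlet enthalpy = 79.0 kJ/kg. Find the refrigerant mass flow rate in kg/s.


dh = 160.0 - 79.0 = 81.0 kJ/kg
m_dot = Q / dh = 79.1 / 81.0 = 0.9765 kg/s

0.9765


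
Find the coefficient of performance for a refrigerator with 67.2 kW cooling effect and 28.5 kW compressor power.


COP = Q_evap / W
COP = 67.2 / 28.5
COP = 2.358

2.358


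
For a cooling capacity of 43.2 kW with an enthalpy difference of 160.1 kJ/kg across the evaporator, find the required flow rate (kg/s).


m_dot = Q / dh
m_dot = 43.2 / 160.1
m_dot = 0.2698 kg/s

0.2698


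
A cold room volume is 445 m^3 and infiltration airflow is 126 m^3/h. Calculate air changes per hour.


ACH = flow / volume
ACH = 126 / 445
ACH = 0.283

0.283


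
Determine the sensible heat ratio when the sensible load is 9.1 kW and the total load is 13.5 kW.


SHR = Q_sensible / Q_total
SHR = 9.1 / 13.5
SHR = 0.674

0.674


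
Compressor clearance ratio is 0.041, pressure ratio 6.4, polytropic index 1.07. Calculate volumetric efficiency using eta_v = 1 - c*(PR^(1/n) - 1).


PR^(1/n) = 6.4^(1/1.07) = 5.6681225
eta_v = 1 - 0.041 * (5.6681225 - 1)
eta_v = 0.8086

0.8086


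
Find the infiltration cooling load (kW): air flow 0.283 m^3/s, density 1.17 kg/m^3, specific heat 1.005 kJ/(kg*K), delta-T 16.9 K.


Q = V_dot * rho * cp * dT
Q = 0.283 * 1.17 * 1.005 * 16.9
Q = 5.624 kW

5.624


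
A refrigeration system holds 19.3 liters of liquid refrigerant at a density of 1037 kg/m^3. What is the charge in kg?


Charge = V * rho / 1000
Charge = 19.3 * 1037 / 1000
Charge = 20.01 kg

20.01


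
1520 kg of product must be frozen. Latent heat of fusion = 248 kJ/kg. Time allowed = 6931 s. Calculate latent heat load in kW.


Q_lat = m * h_fg / t
Q_lat = 1520 * 248 / 6931
Q_lat = 54.39 kW

54.39


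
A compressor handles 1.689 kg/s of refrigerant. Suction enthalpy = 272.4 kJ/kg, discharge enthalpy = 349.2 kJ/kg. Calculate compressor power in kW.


dh = 349.2 - 272.4 = 76.8 kJ/kg
W = m_dot * dh = 1.689 * 76.8 = 129.72 kW

129.72


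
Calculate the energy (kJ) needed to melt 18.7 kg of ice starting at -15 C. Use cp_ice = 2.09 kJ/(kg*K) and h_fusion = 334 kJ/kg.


Sensible heat = cp * dT = 2.09 * 15 = 31.35 kJ/kg
Total per kg = 31.35 + 334 = 365.35 kJ/kg
Q = m * total = 18.7 * 365.35
Q = 6832.0 kJ

6832.0


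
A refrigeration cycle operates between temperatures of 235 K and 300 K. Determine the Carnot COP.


dT = 300 - 235 = 65 K
COP_carnot = T_cold / dT = 235 / 65
COP_carnot = 3.615

3.615


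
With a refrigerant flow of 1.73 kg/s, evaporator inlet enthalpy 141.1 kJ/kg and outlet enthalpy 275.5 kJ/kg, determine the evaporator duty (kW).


dh = 275.5 - 141.1 = 134.4 kJ/kg
Q_evap = m_dot * dh = 1.73 * 134.4
Q_evap = 232.51 kW

232.51


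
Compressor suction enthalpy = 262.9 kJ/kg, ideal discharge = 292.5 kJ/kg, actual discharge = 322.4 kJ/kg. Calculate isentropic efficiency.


dh_ideal = 292.5 - 262.9 = 29.6 kJ/kg
dh_actual = 322.4 - 262.9 = 59.5 kJ/kg
eta_s = dh_ideal / dh_actual = 29.6 / 59.5
eta_s = 0.4975

0.4975


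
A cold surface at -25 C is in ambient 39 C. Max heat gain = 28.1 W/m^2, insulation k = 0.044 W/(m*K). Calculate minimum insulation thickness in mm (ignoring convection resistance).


dT = 39 - (-25) = 64 K
thickness = k * dT / q_max * 1000
thickness = 0.044 * 64 / 28.1 * 1000
thickness = 100.2 mm

100.2


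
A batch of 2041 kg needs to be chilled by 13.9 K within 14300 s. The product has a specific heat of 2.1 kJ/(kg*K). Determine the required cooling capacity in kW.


Q = m * cp * dT / t
Q = 2041 * 2.1 * 13.9 / 14300
Q = 4.166 kW

4.166


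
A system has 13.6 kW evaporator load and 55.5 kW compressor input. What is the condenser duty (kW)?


Q_cond = Q_evap + W
Q_cond = 13.6 + 55.5
Q_cond = 69.1 kW

69.1


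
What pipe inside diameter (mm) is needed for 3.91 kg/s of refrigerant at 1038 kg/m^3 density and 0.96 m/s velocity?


A = m_dot / (rho * v) = 3.91 / (1038 * 0.96) = 0.003923811818 m^2
d = sqrt(4*A/pi) * 1000
d = 70.7 mm

70.7


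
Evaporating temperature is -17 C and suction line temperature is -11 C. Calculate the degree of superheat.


Superheat = T_suction - T_evap
Superheat = -11 - (-17)
Superheat = 6 K

6


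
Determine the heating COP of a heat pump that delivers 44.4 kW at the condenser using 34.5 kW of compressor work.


COP_hp = Q_cond / W
COP_hp = 44.4 / 34.5
COP_hp = 1.287

1.287


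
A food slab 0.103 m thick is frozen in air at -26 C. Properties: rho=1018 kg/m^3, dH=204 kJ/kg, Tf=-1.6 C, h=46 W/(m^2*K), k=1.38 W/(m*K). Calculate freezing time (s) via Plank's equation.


dT = -1.6 - (-26) = 24.4 K
term1 = a/(2h) = 0.103/(2*46) = 0.001119565217
term2 = a^2/(8k) = 0.103^2/(8*1.38) = 0.0009609601449
t = rho*dH*1000/dT * (term1 + term2)
t = 1018*204*1000/24.4 * (0.001119565217 + 0.0009609601449)
t = 17708 s

17708


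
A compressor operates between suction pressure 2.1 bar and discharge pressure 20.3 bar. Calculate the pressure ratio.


PR = P_high / P_low
PR = 20.3 / 2.1
PR = 9.667

9.667


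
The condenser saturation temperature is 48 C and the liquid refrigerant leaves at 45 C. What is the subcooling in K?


Subcooling = T_cond - T_liquid
Subcooling = 48 - 45
Subcooling = 3 K

3


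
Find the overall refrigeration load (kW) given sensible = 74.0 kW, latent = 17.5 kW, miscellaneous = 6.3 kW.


Q_total = Q_s + Q_l + Q_misc
Q_total = 74.0 + 17.5 + 6.3
Q_total = 97.8 kW

97.8


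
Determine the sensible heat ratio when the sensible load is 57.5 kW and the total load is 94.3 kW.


SHR = Q_sensible / Q_total
SHR = 57.5 / 94.3
SHR = 0.61

0.61


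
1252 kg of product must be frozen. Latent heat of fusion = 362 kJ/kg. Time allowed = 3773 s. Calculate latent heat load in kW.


Q_lat = m * h_fg / t
Q_lat = 1252 * 362 / 3773
Q_lat = 120.12 kW

120.12


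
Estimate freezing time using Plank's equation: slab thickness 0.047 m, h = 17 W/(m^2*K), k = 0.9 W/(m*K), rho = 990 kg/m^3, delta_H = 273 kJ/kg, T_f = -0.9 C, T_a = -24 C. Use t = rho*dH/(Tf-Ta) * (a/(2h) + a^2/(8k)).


dT = -0.9 - (-24) = 23.1 K
term1 = a/(2h) = 0.047/(2*17) = 0.001382352941
term2 = a^2/(8k) = 0.047^2/(8*0.9) = 0.0003068055556
t = rho*dH*1000/dT * (term1 + term2)
t = 990*273*1000/23.1 * (0.001382352941 + 0.0003068055556)
t = 19763 s

19763


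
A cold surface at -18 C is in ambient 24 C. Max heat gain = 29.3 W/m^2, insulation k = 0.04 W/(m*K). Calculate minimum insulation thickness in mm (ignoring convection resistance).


dT = 24 - (-18) = 42 K
thickness = k * dT / q_max * 1000
thickness = 0.04 * 42 / 29.3 * 1000
thickness = 57.3 mm

57.3


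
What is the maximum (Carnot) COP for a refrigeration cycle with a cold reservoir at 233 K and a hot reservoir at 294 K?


dT = 294 - 233 = 61 K
COP_carnot = T_cold / dT = 233 / 61
COP_carnot = 3.82

3.82


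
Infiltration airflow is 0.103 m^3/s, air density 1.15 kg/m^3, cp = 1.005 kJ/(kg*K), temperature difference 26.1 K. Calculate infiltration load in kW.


Q = V_dot * rho * cp * dT
Q = 0.103 * 1.15 * 1.005 * 26.1
Q = 3.107 kW

3.107


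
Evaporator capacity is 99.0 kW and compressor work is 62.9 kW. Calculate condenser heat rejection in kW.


Q_cond = Q_evap + W
Q_cond = 99.0 + 62.9
Q_cond = 161.9 kW

161.9


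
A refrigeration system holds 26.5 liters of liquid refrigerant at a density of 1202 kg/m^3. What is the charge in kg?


Charge = V * rho / 1000
Charge = 26.5 * 1202 / 1000
Charge = 31.85 kg

31.85


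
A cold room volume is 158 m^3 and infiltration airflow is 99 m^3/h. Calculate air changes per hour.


ACH = flow / volume
ACH = 99 / 158
ACH = 0.627

0.627


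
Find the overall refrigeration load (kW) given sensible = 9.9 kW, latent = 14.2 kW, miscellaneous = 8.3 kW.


Q_total = Q_s + Q_l + Q_misc
Q_total = 9.9 + 14.2 + 8.3
Q_total = 32.4 kW

32.4


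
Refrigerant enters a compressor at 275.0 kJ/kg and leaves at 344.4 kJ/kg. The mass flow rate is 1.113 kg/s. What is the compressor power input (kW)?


dh = 344.4 - 275.0 = 69.4 kJ/kg
W = m_dot * dh = 1.113 * 69.4 = 77.24 kW

77.24


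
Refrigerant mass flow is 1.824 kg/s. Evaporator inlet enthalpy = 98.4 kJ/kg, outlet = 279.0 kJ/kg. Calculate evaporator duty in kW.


dh = 279.0 - 98.4 = 180.6 kJ/kg
Q_evap = m_dot * dh = 1.824 * 180.6
Q_evap = 329.41 kW

329.41


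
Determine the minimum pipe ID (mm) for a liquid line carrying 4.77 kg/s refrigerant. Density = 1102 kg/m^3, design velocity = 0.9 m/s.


A = m_dot / (rho * v) = 4.77 / (1102 * 0.9) = 0.004809437387 m^2
d = sqrt(4*A/pi) * 1000
d = 78.3 mm

78.3


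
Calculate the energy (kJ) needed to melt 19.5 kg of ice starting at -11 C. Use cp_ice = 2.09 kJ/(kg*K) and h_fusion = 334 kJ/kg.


Sensible heat = cp * dT = 2.09 * 11 = 22.99 kJ/kg
Total per kg = 22.99 + 334 = 356.99 kJ/kg
Q = m * total = 19.5 * 356.99
Q = 6961.3 kJ

6961.3


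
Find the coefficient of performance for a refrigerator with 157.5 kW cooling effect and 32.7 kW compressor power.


COP = Q_evap / W
COP = 157.5 / 32.7
COP = 4.817

4.817


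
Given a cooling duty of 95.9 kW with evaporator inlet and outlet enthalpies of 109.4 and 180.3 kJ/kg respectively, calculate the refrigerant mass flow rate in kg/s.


dh = 180.3 - 109.4 = 70.9 kJ/kg
m_dot = Q / dh = 95.9 / 70.9 = 1.3526 kg/s

1.3526


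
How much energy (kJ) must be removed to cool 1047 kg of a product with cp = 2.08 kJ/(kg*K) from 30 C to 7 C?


dT = 30 - (7) = 23 K
Q = m * cp * dT = 1047 * 2.08 * 23
Q = 50088 kJ

50088


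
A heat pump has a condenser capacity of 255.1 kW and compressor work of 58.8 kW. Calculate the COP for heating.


COP_hp = Q_cond / W
COP_hp = 255.1 / 58.8
COP_hp = 4.338

4.338


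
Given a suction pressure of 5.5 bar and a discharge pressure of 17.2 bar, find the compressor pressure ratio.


PR = P_high / P_low
PR = 17.2 / 5.5
PR = 3.127

3.127


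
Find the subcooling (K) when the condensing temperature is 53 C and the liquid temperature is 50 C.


Subcooling = T_cond - T_liquid
Subcooling = 53 - 50
Subcooling = 3 K

3


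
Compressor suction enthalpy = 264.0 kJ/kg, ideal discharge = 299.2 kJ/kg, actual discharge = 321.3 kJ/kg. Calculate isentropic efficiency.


dh_ideal = 299.2 - 264.0 = 35.2 kJ/kg
dh_actual = 321.3 - 264.0 = 57.3 kJ/kg
eta_s = dh_ideal / dh_actual = 35.2 / 57.3
eta_s = 0.6143

0.6143


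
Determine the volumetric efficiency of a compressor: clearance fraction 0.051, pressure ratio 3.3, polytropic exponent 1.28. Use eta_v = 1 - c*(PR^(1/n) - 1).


PR^(1/n) = 3.3^(1/1.28) = 2.54149357
eta_v = 1 - 0.051 * (2.54149357 - 1)
eta_v = 0.9214

0.9214


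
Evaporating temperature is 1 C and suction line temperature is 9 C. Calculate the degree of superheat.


Superheat = T_suction - T_evap
Superheat = 9 - (1)
Superheat = 8 K

8


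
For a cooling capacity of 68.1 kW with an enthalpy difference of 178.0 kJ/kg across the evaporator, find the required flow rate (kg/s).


m_dot = Q / dh
m_dot = 68.1 / 178.0
m_dot = 0.3826 kg/s

0.3826


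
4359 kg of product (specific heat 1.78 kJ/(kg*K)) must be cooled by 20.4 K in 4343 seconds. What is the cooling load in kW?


Q = m * cp * dT / t
Q = 4359 * 1.78 * 20.4 / 4343
Q = 36.446 kW

36.446


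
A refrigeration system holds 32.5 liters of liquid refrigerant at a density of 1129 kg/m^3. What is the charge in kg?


Charge = V * rho / 1000
Charge = 32.5 * 1129 / 1000
Charge = 36.69 kg

36.69


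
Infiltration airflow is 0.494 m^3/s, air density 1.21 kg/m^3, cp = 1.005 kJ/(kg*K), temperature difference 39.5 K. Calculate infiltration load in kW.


Q = V_dot * rho * cp * dT
Q = 0.494 * 1.21 * 1.005 * 39.5
Q = 23.729 kW

23.729


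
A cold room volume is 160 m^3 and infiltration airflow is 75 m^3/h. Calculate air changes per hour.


ACH = flow / volume
ACH = 75 / 160
ACH = 0.469

0.469


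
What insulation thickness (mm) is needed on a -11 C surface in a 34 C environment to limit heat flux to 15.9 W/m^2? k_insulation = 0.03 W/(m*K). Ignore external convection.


dT = 34 - (-11) = 45 K
thickness = k * dT / q_max * 1000
thickness = 0.03 * 45 / 15.9 * 1000
thickness = 84.9 mm

84.9


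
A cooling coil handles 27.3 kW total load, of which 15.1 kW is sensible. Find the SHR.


SHR = Q_sensible / Q_total
SHR = 15.1 / 27.3
SHR = 0.553

0.553


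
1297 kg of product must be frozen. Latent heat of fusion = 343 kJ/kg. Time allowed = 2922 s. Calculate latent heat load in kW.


Q_lat = m * h_fg / t
Q_lat = 1297 * 343 / 2922
Q_lat = 152.25 kW

152.25


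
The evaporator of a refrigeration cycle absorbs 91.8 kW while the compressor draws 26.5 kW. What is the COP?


COP = Q_evap / W
COP = 91.8 / 26.5
COP = 3.464

3.464


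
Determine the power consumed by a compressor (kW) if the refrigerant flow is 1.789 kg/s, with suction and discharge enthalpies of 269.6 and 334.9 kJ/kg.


dh = 334.9 - 269.6 = 65.3 kJ/kg
W = m_dot * dh = 1.789 * 65.3 = 116.82 kW

116.82


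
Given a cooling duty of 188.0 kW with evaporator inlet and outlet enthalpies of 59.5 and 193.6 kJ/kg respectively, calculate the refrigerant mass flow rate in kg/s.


dh = 193.6 - 59.5 = 134.1 kJ/kg
m_dot = Q / dh = 188.0 / 134.1 = 1.4019 kg/s

1.4019


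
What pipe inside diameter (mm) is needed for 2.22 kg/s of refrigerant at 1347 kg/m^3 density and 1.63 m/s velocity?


A = m_dot / (rho * v) = 2.22 / (1347 * 1.63) = 0.00101110853 m^2
d = sqrt(4*A/pi) * 1000
d = 35.9 mm

35.9


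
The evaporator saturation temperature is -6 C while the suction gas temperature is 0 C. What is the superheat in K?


Superheat = T_suction - T_evap
Superheat = 0 - (-6)
Superheat = 6 K

6


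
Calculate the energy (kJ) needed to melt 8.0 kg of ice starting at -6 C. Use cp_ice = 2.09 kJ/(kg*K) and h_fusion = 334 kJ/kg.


Sensible heat = cp * dT = 2.09 * 6 = 12.54 kJ/kg
Total per kg = 12.54 + 334 = 346.54 kJ/kg
Q = m * total = 8.0 * 346.54
Q = 2772.3 kJ

2772.3


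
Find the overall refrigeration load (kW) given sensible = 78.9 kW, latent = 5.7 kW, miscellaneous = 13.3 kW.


Q_total = Q_s + Q_l + Q_misc
Q_total = 78.9 + 5.7 + 13.3
Q_total = 97.9 kW

97.9


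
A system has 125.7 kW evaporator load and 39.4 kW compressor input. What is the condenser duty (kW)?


Q_cond = Q_evap + W
Q_cond = 125.7 + 39.4
Q_cond = 165.1 kW

165.1


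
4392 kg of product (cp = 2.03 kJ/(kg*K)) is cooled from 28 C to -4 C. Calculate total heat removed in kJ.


dT = 28 - (-4) = 32 K
Q = m * cp * dT = 4392 * 2.03 * 32
Q = 285304 kJ

285304


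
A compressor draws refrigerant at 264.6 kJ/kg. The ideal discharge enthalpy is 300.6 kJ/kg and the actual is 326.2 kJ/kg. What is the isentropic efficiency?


dh_ideal = 300.6 - 264.6 = 36.0 kJ/kg
dh_actual = 326.2 - 264.6 = 61.6 kJ/kg
eta_s = dh_ideal / dh_actual = 36.0 / 61.6
eta_s = 0.5844

0.5844


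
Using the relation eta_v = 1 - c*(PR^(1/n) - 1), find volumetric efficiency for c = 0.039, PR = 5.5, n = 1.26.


PR^(1/n) = 5.5^(1/1.26) = 3.86891721
eta_v = 1 - 0.039 * (3.86891721 - 1)
eta_v = 0.8881

0.8881


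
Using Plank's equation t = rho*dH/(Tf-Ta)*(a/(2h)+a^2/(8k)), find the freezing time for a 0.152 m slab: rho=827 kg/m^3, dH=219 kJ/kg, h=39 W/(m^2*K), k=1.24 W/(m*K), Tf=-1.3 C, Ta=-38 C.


dT = -1.3 - (-38) = 36.7 K
term1 = a/(2h) = 0.152/(2*39) = 0.001948717949
term2 = a^2/(8k) = 0.152^2/(8*1.24) = 0.002329032258
t = rho*dH*1000/dT * (term1 + term2)
t = 827*219*1000/36.7 * (0.001948717949 + 0.002329032258)
t = 21111 s

21111


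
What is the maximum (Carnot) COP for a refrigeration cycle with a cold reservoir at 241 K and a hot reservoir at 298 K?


dT = 298 - 241 = 57 K
COP_carnot = T_cold / dT = 241 / 57
COP_carnot = 4.228

4.228


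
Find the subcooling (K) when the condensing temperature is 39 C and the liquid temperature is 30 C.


Subcooling = T_cond - T_liquid
Subcooling = 39 - 30
Subcooling = 9 K

9


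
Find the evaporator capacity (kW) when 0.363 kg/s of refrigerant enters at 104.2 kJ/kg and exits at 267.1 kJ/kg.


dh = 267.1 - 104.2 = 162.9 kJ/kg
Q_evap = m_dot * dh = 0.363 * 162.9
Q_evap = 59.13 kW

59.13


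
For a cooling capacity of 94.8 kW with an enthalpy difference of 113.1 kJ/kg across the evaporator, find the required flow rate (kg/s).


m_dot = Q / dh
m_dot = 94.8 / 113.1
m_dot = 0.8382 kg/s

0.8382


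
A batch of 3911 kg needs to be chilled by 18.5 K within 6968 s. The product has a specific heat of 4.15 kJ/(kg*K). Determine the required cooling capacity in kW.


Q = m * cp * dT / t
Q = 3911 * 4.15 * 18.5 / 6968
Q = 43.092 kW

43.092


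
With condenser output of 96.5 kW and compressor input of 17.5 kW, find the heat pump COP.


COP_hp = Q_cond / W
COP_hp = 96.5 / 17.5
COP_hp = 5.514

5.514


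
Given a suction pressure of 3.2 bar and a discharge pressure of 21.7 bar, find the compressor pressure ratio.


PR = P_high / P_low
PR = 21.7 / 3.2
PR = 6.781

6.781


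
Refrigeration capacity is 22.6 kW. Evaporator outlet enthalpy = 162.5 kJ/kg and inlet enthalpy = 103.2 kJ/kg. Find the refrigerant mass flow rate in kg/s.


dh = 162.5 - 103.2 = 59.3 kJ/kg
m_dot = Q / dh = 22.6 / 59.3 = 0.3811 kg/s

0.3811


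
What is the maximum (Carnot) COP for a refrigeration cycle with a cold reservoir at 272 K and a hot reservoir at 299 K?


dT = 299 - 272 = 27 K
COP_carnot = T_cold / dT = 272 / 27
COP_carnot = 10.074

10.074


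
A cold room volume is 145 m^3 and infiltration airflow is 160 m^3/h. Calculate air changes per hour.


ACH = flow / volume
ACH = 160 / 145
ACH = 1.103

1.103


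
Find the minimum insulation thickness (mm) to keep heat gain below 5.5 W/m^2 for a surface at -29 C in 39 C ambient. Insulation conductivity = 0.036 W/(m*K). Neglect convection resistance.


dT = 39 - (-29) = 68 K
thickness = k * dT / q_max * 1000
thickness = 0.036 * 68 / 5.5 * 1000
thickness = 445.1 mm

445.1


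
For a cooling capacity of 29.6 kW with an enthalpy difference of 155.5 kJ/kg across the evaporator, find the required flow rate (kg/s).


m_dot = Q / dh
m_dot = 29.6 / 155.5
m_dot = 0.1904 kg/s

0.1904


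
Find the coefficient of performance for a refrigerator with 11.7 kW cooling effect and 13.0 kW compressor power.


COP = Q_evap / W
COP = 11.7 / 13.0
COP = 0.9

0.9


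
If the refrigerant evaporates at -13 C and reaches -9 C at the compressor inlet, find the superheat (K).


Superheat = T_suction - T_evap
Superheat = -9 - (-13)
Superheat = 4 K

4


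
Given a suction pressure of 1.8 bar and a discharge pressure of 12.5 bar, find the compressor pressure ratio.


PR = P_high / P_low
PR = 12.5 / 1.8
PR = 6.944

6.944


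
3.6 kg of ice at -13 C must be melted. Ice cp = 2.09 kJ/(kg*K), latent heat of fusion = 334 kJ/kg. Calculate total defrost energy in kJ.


Sensible heat = cp * dT = 2.09 * 13 = 27.17 kJ/kg
Total per kg = 27.17 + 334 = 361.17 kJ/kg
Q = m * total = 3.6 * 361.17
Q = 1300.2 kJ

1300.2


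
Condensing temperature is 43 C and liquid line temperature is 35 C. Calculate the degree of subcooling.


Subcooling = T_cond - T_liquid
Subcooling = 43 - 35
Subcooling = 8 K

8


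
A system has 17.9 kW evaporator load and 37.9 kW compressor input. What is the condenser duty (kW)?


Q_cond = Q_evap + W
Q_cond = 17.9 + 37.9
Q_cond = 55.8 kW

55.8


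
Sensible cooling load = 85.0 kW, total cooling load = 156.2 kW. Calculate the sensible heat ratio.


SHR = Q_sensible / Q_total
SHR = 85.0 / 156.2
SHR = 0.544

0.544


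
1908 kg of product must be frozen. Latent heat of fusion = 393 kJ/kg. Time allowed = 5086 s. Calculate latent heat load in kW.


Q_lat = m * h_fg / t
Q_lat = 1908 * 393 / 5086
Q_lat = 147.43 kW

147.43


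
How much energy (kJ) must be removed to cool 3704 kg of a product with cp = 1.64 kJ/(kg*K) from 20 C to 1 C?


dT = 20 - (1) = 19 K
Q = m * cp * dT = 3704 * 1.64 * 19
Q = 115417 kJ

115417


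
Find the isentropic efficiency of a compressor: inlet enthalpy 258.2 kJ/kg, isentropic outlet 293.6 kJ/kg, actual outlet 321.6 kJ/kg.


dh_ideal = 293.6 - 258.2 = 35.4 kJ/kg
dh_actual = 321.6 - 258.2 = 63.4 kJ/kg
eta_s = dh_ideal / dh_actual = 35.4 / 63.4
eta_s = 0.5584

0.5584


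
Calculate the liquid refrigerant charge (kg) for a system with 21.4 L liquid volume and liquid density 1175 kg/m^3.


Charge = V * rho / 1000
Charge = 21.4 * 1175 / 1000
Charge = 25.15 kg

25.15


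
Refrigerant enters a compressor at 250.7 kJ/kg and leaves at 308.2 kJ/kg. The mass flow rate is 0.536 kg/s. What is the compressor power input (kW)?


dh = 308.2 - 250.7 = 57.5 kJ/kg
W = m_dot * dh = 0.536 * 57.5 = 30.82 kW

30.82


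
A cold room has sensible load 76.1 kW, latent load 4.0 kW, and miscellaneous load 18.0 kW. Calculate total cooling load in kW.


Q_total = Q_s + Q_l + Q_misc
Q_total = 76.1 + 4.0 + 18.0
Q_total = 98.1 kW

98.1


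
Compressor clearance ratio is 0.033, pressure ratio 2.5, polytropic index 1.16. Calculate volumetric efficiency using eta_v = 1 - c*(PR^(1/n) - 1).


PR^(1/n) = 2.5^(1/1.16) = 2.20318888
eta_v = 1 - 0.033 * (2.20318888 - 1)
eta_v = 0.9603

0.9603


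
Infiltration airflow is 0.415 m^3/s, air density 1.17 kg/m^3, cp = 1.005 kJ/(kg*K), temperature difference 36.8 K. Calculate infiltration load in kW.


Q = V_dot * rho * cp * dT
Q = 0.415 * 1.17 * 1.005 * 36.8
Q = 17.958 kW

17.958


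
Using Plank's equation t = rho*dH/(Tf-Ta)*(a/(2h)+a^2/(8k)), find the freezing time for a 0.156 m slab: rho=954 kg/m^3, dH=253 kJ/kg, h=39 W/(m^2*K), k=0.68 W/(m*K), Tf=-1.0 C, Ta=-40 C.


dT = -1.0 - (-40) = 39.0 K
term1 = a/(2h) = 0.156/(2*39) = 0.002
term2 = a^2/(8k) = 0.156^2/(8*0.68) = 0.004473529412
t = rho*dH*1000/dT * (term1 + term2)
t = 954*253*1000/39.0 * (0.002 + 0.004473529412)
t = 40063 s

40063


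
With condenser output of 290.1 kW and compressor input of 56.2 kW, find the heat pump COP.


COP_hp = Q_cond / W
COP_hp = 290.1 / 56.2
COP_hp = 5.162

5.162


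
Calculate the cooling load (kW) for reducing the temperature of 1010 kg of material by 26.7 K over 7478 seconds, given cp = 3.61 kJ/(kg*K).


Q = m * cp * dT / t
Q = 1010 * 3.61 * 26.7 / 7478
Q = 13.018 kW

13.018


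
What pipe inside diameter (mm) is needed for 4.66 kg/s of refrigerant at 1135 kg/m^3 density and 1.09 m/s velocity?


A = m_dot / (rho * v) = 4.66 / (1135 * 1.09) = 0.003766721901 m^2
d = sqrt(4*A/pi) * 1000
d = 69.3 mm

69.3


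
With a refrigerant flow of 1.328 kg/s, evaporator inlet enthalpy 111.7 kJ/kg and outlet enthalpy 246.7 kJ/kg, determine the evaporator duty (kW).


dh = 246.7 - 111.7 = 135.0 kJ/kg
Q_evap = m_dot * dh = 1.328 * 135.0
Q_evap = 179.28 kW

179.28


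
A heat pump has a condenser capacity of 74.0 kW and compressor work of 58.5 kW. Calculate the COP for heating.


COP_hp = Q_cond / W
COP_hp = 74.0 / 58.5
COP_hp = 1.265

1.265


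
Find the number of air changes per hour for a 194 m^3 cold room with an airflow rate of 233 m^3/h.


ACH = flow / volume
ACH = 233 / 194
ACH = 1.201

1.201


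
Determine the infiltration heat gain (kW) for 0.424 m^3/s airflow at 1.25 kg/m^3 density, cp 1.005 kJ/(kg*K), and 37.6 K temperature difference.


Q = V_dot * rho * cp * dT
Q = 0.424 * 1.25 * 1.005 * 37.6
Q = 20.028 kW

20.028


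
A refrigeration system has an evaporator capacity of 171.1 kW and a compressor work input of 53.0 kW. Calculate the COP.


COP = Q_evap / W
COP = 171.1 / 53.0
COP = 3.228

3.228


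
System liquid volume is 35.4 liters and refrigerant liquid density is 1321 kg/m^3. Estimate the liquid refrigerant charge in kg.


Charge = V * rho / 1000
Charge = 35.4 * 1321 / 1000
Charge = 46.76 kg

46.76


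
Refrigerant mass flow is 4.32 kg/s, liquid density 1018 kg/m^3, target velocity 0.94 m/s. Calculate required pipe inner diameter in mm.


A = m_dot / (rho * v) = 4.32 / (1018 * 0.94) = 0.004514483969 m^2
d = sqrt(4*A/pi) * 1000
d = 75.8 mm

75.8


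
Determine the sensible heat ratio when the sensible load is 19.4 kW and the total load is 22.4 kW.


SHR = Q_sensible / Q_total
SHR = 19.4 / 22.4
SHR = 0.866

0.866


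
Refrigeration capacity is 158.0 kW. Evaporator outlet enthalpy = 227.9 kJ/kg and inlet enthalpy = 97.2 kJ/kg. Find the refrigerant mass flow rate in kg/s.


dh = 227.9 - 97.2 = 130.7 kJ/kg
m_dot = Q / dh = 158.0 / 130.7 = 1.2089 kg/s

1.2089


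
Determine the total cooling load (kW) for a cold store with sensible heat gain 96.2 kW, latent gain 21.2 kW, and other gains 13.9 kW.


Q_total = Q_s + Q_l + Q_misc
Q_total = 96.2 + 21.2 + 13.9
Q_total = 131.3 kW

131.3


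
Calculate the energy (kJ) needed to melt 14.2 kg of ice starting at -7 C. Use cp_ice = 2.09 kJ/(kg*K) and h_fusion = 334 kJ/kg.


Sensible heat = cp * dT = 2.09 * 7 = 14.63 kJ/kg
Total per kg = 14.63 + 334 = 348.63 kJ/kg
Q = m * total = 14.2 * 348.63
Q = 4950.5 kJ

4950.5


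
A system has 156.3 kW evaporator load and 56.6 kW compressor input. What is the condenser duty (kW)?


Q_cond = Q_evap + W
Q_cond = 156.3 + 56.6
Q_cond = 212.9 kW

212.9


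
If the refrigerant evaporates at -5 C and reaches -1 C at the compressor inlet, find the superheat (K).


Superheat = T_suction - T_evap
Superheat = -1 - (-5)
Superheat = 4 K

4


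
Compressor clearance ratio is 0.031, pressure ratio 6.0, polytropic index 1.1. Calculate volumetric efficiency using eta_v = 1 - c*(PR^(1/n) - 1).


PR^(1/n) = 6.0^(1/1.1) = 5.09812204
eta_v = 1 - 0.031 * (5.09812204 - 1)
eta_v = 0.873

0.873


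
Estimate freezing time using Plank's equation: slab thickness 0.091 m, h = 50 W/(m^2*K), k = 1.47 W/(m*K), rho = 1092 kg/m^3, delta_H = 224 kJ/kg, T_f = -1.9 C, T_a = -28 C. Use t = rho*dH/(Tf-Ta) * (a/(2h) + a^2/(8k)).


dT = -1.9 - (-28) = 26.1 K
term1 = a/(2h) = 0.091/(2*50) = 0.00091
term2 = a^2/(8k) = 0.091^2/(8*1.47) = 0.0007041666667
t = rho*dH*1000/dT * (term1 + term2)
t = 1092*224*1000/26.1 * (0.00091 + 0.0007041666667)
t = 15128 s

15128


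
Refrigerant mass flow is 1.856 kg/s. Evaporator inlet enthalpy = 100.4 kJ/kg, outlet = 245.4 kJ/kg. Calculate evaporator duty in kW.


dh = 245.4 - 100.4 = 145.0 kJ/kg
Q_evap = m_dot * dh = 1.856 * 145.0
Q_evap = 269.12 kW

269.12


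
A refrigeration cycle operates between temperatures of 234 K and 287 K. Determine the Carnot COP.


dT = 287 - 234 = 53 K
COP_carnot = T_cold / dT = 234 / 53
COP_carnot = 4.415

4.415


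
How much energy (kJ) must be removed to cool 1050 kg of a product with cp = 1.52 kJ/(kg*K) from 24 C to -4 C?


dT = 24 - (-4) = 28 K
Q = m * cp * dT = 1050 * 1.52 * 28
Q = 44688 kJ

44688


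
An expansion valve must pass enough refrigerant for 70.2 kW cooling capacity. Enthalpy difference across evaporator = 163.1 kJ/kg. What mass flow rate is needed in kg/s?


m_dot = Q / dh
m_dot = 70.2 / 163.1
m_dot = 0.4304 kg/s

0.4304


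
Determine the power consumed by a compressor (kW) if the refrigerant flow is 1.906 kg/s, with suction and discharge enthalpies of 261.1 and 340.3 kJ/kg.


dh = 340.3 - 261.1 = 79.2 kJ/kg
W = m_dot * dh = 1.906 * 79.2 = 150.96 kW

150.96


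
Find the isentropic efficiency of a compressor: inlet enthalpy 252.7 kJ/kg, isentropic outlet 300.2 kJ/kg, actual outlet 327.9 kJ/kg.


dh_ideal = 300.2 - 252.7 = 47.5 kJ/kg
dh_actual = 327.9 - 252.7 = 75.2 kJ/kg
eta_s = dh_ideal / dh_actual = 47.5 / 75.2
eta_s = 0.6316

0.6316


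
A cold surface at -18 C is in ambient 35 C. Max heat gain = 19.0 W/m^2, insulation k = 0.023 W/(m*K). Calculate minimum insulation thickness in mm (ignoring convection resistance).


dT = 35 - (-18) = 53 K
thickness = k * dT / q_max * 1000
thickness = 0.023 * 53 / 19.0 * 1000
thickness = 64.2 mm

64.2


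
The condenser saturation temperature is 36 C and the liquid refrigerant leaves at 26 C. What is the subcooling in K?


Subcooling = T_cond - T_liquid
Subcooling = 36 - 26
Subcooling = 10 K

10


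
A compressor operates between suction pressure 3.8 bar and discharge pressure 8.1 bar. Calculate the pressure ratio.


PR = P_high / P_low
PR = 8.1 / 3.8
PR = 2.132

2.132


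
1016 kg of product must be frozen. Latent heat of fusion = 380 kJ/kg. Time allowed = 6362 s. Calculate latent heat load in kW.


Q_lat = m * h_fg / t
Q_lat = 1016 * 380 / 6362
Q_lat = 60.69 kW

60.69


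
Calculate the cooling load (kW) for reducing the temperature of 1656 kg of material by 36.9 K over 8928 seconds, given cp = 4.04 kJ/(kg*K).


Q = m * cp * dT / t
Q = 1656 * 4.04 * 36.9 / 8928
Q = 27.651 kW

27.651


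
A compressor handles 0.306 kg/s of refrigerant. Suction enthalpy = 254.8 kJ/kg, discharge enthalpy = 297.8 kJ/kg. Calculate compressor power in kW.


dh = 297.8 - 254.8 = 43.0 kJ/kg
W = m_dot * dh = 0.306 * 43.0 = 13.16 kW

13.16
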